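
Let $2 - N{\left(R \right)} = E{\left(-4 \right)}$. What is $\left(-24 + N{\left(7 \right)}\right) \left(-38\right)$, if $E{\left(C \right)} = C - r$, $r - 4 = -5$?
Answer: $722$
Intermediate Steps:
$r = -1$ ($r = 4 - 5 = -1$)
$E{\left(C \right)} = 1 + C$ ($E{\left(C \right)} = C - -1 = C + 1 = 1 + C$)
$N{\left(R \right)} = 5$ ($N{\left(R \right)} = 2 - \left(1 - 4\right) = 2 - -3 = 2 + 3 = 5$)
$\left(-24 + N{\left(7 \right)}\right) \left(-38\right) = \left(-24 + 5\right) \left(-38\right) = \left(-19\right) \left(-38\right) = 722$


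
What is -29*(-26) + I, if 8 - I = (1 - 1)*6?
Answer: 762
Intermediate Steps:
I = 8 (I = 8 - (1 - 1)*6 = 8 - 0*6 = 8 - 1*0 = 8 + 0 = 8)
-29*(-26) + I = -29*(-26) + 8 = 754 + 8 = 762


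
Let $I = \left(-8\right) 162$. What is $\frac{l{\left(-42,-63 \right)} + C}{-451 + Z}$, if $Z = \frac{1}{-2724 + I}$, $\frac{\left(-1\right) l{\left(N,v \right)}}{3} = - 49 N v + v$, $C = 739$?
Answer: $- \frac{1567357800}{1813021} \approx -864.5$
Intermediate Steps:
$l{\left(N,v \right)} = - 3 v + 147 N v$ ($l{\left(N,v \right)} = - 3 \left(- 49 N v + v\right) = - 3 \left(v - 49 N v\right) = - 3 v + 147 N v$)
$I = -1296$
$Z = - \frac{1}{4020}$ ($Z = \frac{1}{-2724 - 1296} = \frac{1}{-4020} = - \frac{1}{4020} \approx -0.00024876$)
$\frac{l{\left(-42,-63 \right)} + C}{-451 + Z} = \frac{3 \left(-63\right) \left(-1 + 49 \left(-42\right)\right) + 739}{-451 - \frac{1}{4020}} = \frac{3 \left(-63\right) \left(-1 - 2058\right) + 739}{- \frac{1813021}{4020}} = \left(3 \left(-63\right) \left(-2059\right) + 739\right) \left(- \frac{4020}{1813021}\right) = \left(389151 + 739\right) \left(- \frac{4020}{1813021}\right) = 389890 \left(- \frac{4020}{1813021}\right) = - \frac{1567357800}{1813021}$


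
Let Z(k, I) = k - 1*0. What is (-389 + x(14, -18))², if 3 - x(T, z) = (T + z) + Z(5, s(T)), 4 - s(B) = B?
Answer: 149769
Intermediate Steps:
s(B) = 4 - B
Z(k, I) = k (Z(k, I) = k + 0 = k)
x(T, z) = -2 - T - z (x(T, z) = 3 - ((T + z) + 5) = 3 - (5 + T + z) = 3 + (-5 - T - z) = -2 - T - z)
(-389 + x(14, -18))² = (-389 + (-2 - 1*14 - 1*(-18)))² = (-389 + (-2 - 14 + 18))² = (-389 + 2)² = (-387)² = 149769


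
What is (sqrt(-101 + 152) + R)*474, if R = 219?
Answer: 103806 + 474*sqrt(51) ≈ 1.0719e+5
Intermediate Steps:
(sqrt(-101 + 152) + R)*474 = (sqrt(-101 + 152) + 219)*474 = (sqrt(51) + 219)*474 = (219 + sqrt(51))*474 = 103806 + 474*sqrt(51)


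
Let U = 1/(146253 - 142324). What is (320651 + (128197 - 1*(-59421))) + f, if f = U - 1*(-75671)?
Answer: 2294300261/3929 ≈ 5.8394e+5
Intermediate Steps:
U = 1/3929 ≈ 0.00025452
f = 297311360/3929 (f = 1/3929 - 1*(-75671) = 1/3929 + 75671 = 297311360/3929 ≈ 75671.)
(320651 + (128197 - 1*(-59421))) + f = (320651 + (128197 - 1*(-59421))) + 297311360/3929 = (320651 + (128197 + 59421)) + 297311360/3929 = (320651 + 187618) + 297311360/3929 = 508269 + 297311360/3929 = 2294300261/3929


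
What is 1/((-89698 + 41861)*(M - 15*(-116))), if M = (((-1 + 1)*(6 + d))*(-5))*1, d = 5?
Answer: -1/83236380 ≈ -1.2014e-8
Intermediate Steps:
M = 0 (M = (((-1 + 1)*(6 + 5))*(-5))*1 = ((0*11)*(-5))*1 = (0*(-5))*1 = 0*1 = 0)
1/((-89698 + 41861)*(M - 15*(-116))) = 1/((-89698 + 41861)*(0 - 15*(-116))) = 1/((-47837)*(0 + 1740)) = -1/47837/1740 = -1/47837*1/1740 = -1/83236380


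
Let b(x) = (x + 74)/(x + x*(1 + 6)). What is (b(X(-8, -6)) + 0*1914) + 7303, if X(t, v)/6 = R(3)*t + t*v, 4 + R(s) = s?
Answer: 9815437/1344 ≈ 7303.2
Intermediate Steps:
R(s) = -4 + s
X(t, v) = -6*t + 6*t*v (X(t, v) = 6*((-4 + 3)*t + t*v) = 6*(-t + t*v) = -6*t + 6*t*v)
b(x) = (74 + x)/(8*x) (b(x) = (74 + x)/(x + x*7) = (74 + x)/(x + 7*x) = (74 + x)/((8*x)) = (74 + x)*(1/(8*x)) = (74 + x)/(8*x))
(b(X(-8, -6)) + 0*1914) + 7303 = ((74 + 6*(-8)*(-1 - 6))/(8*((6*(-8)*(-1 - 6)))) + 0*1914) + 7303 = ((74 + 6*(-8)*(-7))/(8*((6*(-8)*(-7)))) + 0) + 7303 = ((1/8)*(74 + 336)/336 + 0) + 7303 = ((1/8)*(1/336)*410 + 0) + 7303 = (205/1344 + 0) + 7303 = 205/1344 + 7303 = 9815437/1344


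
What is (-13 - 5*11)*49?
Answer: -3332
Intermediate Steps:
(-13 - 5*11)*49 = (-13 - 55)*49 = -68*49 = -3332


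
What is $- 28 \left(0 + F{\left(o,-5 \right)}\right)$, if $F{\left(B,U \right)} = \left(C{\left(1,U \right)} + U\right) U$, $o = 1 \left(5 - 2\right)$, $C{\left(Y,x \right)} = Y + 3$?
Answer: $-140$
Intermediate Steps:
$C{\left(Y,x \right)} = 3 + Y$
$o = 3$ ($o = 1 \cdot 3 = 3$)
$F{\left(B,U \right)} = U \left(4 + U\right)$ ($F{\left(B,U \right)} = \left(\left(3 + 1\right) + U\right) U = \left(4 + U\right) U = U \left(4 + U\right)$)
$- 28 \left(0 + F{\left(o,-5 \right)}\right) = - 28 \left(0 - 5 \left(4 - 5\right)\right) = - 28 \left(0 - -5\right) = - 28 \left(0 + 5\right) = \left(-28\right) 5 = -140$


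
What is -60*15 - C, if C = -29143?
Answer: 28243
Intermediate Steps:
-60*15 - C = -60*15 - 1*(-29143) = -900 + 29143 = 28243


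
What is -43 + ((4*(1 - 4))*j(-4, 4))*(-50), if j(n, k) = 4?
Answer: 2357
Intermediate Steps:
-43 + ((4*(1 - 4))*j(-4, 4))*(-50) = -43 + ((4*(1 - 4))*4)*(-50) = -43 + ((4*(-3))*4)*(-50) = -43 - 12*4*(-50) = -43 - 48*(-50) = -43 + 2400 = 2357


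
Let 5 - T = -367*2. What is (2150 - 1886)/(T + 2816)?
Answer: 88/1185 ≈ 0.074262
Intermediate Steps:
T = 739 (T = 5 - (-367)*2 = 5 - 1*(-734) = 5 + 734 = 739)
(2150 - 1886)/(T + 2816) = (2150 - 1886)/(739 + 2816) = 264/3555 = 264*(1/3555) = 88/1185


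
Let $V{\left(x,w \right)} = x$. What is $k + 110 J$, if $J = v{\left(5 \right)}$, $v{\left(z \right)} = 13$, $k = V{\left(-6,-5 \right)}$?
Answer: $1424$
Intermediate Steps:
$k = -6$
$J = 13$
$k + 110 J = -6 + 110 \cdot 13 = -6 + 1430 = 1424$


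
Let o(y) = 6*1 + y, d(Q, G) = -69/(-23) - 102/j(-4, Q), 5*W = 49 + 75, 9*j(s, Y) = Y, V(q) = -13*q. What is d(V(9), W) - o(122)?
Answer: -1523/13 ≈ -117.15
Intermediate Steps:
j(s, Y) = Y/9
W = 124/5 (W = (49 + 75)/5 = (⅕)*124 = 124/5 ≈ 24.800)
d(Q, G) = 3 - 918/Q (d(Q, G) = -69/(-23) - 102*9/Q = -69*(-1/23) - 918/Q = 3 - 918/Q)
o(y) = 6 + y
d(V(9), W) - o(122) = (3 - 918/((-13*9))) - (6 + 122) = (3 - 918/(-117)) - 1*128 = (3 - 918*(-1/117)) - 128 = (3 + 102/13) - 128 = 141/13 - 128 = -1523/13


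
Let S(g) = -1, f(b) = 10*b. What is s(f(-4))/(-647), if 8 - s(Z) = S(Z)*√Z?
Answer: -8/647 - 2*I*√10/647 ≈ -0.012365 - 0.0097752*I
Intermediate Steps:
s(Z) = 8 + √Z (s(Z) = 8 - (-1)*√Z = 8 + √Z)
s(f(-4))/(-647) = (8 + √(10*(-4)))/(-647) = (8 + √(-40))*(-1/647) = (8 + 2*I*√10)*(-1/647) = -8/647 - 2*I*√10/647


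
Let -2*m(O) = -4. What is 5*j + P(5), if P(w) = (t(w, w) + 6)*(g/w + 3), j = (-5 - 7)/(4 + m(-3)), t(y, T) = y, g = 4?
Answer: 159/5 ≈ 31.800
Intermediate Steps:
m(O) = 2 (m(O) = -½*(-4) = 2)
j = -2 (j = (-5 - 7)/(4 + 2) = -12/6 = -12*⅙ = -2)
P(w) = (3 + 4/w)*(6 + w) (P(w) = (w + 6)*(4/w + 3) = (6 + w)*(3 + 4/w) = (3 + 4/w)*(6 + w))
5*j + P(5) = 5*(-2) + (22 + 3*5 + 24/5) = -10 + (22 + 15 + 24*(⅕)) = -10 + (22 + 15 + 24/5) = -10 + 209/5 = 159/5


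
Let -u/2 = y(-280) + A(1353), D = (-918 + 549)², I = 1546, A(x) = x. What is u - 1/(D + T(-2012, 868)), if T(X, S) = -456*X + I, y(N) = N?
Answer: -2264414135/1055179 ≈ -2146.0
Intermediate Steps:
T(X, S) = 1546 - 456*X (T(X, S) = -456*X + 1546 = 1546 - 456*X)
D = 136161 (D = (-369)² = 136161)
u = -2146 (u = -2*(-280 + 1353) = -2*1073 = -2146)
u - 1/(D + T(-2012, 868)) = -2146 - 1/(136161 + (1546 - 456*(-2012))) = -2146 - 1/(136161 + (1546 + 917472)) = -2146 - 1/(136161 + 919018) = -2146 - 1/1055179 = -2264414135/1055179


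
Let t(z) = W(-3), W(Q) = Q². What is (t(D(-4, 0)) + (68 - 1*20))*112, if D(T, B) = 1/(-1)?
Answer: 6384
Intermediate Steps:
D(T, B) = -1
t(z) = 9 (t(z) = (-3)² = 9)
(t(D(-4, 0)) + (68 - 1*20))*112 = (9 + (68 - 1*20))*112 = (9 + (68 - 20))*112 = (9 + 48)*112 = 57*112 = 6384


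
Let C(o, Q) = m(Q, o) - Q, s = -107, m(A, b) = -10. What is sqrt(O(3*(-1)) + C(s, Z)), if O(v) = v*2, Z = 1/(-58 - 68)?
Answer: I*sqrt(28210)/42 ≈ 3.999*I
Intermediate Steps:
Z = -1/126 (Z = 1/(-126) = -1/126 ≈ -0.0079365)
O(v) = 2*v
C(o, Q) = -10 - Q
sqrt(O(3*(-1)) + C(s, Z)) = sqrt(2*(3*(-1)) + (-10 - 1*(-1/126))) = sqrt(2*(-3) + (-10 + 1/126)) = sqrt(-6 - 1259/126) = sqrt(-2015/126) = I*sqrt(28210)/42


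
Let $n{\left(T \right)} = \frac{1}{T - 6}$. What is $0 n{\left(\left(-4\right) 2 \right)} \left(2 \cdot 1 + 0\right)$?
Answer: $0$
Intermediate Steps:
$n{\left(T \right)} = \frac{1}{-6 + T}$
$0 n{\left(\left(-4\right) 2 \right)} \left(2 \cdot 1 + 0\right) = \frac{0}{-6 - 8} \left(2 \cdot 1 + 0\right) = \frac{0}{-6 - 8} \left(2 + 0\right) = \frac{0}{-14} \cdot 2 = 0 \left(- \frac{1}{14}\right) 2 = 0 \cdot 2 = 0$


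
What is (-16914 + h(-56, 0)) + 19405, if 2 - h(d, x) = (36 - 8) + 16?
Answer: 2449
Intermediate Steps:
h(d, x) = -42 (h(d, x) = 2 - ((36 - 8) + 16) = 2 - (28 + 16) = 2 - 1*44 = 2 - 44 = -42)
(-16914 + h(-56, 0)) + 19405 = (-16914 - 42) + 19405 = -16956 + 19405 = 2449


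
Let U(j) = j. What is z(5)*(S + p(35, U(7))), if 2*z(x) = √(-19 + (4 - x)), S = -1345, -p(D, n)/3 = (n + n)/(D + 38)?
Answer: -98227*I*√5/73 ≈ -3008.8*I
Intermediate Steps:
p(D, n) = -6*n/(38 + D) (p(D, n) = -3*(n + n)/(D + 38) = -3*2*n/(38 + D) = -6*n/(38 + D))
z(x) = √(-15 - x)/2 (z(x) = √(-19 + (4 - x))/2 = √(-15 - x)/2)
z(5)*(S + p(35, U(7))) = (√(-15 - 1*5)/2)*(-1345 - 6*7/(38 + 35)) = (√(-15 - 5)/2)*(-1345 - 6*7/73) = (√(-20)/2)*(-1345 - 6*7*1/73) = ((2*I*√5)/2)*(-1345 - 42/73) = (I*√5)*(-98227/73) = -98227*I*√5/73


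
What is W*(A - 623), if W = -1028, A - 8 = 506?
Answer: 112052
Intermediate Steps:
A = 514 (A = 8 + 506 = 514)
W*(A - 623) = -1028*(514 - 623) = -1028*(-109) = 112052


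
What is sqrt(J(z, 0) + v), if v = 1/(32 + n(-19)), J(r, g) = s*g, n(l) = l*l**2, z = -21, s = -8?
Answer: I*sqrt(6827)/6827 ≈ 0.012103*I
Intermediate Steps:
n(l) = l**3
J(r, g) = -8*g
v = -1/6827 (v = 1/(32 + (-19)**3) = 1/(32 - 6859) = 1/(-6827) = -1/6827 ≈ -0.00014648)
sqrt(J(z, 0) + v) = sqrt(-8*0 - 1/6827) = sqrt(0 - 1/6827) = sqrt(-1/6827) = I*sqrt(6827)/6827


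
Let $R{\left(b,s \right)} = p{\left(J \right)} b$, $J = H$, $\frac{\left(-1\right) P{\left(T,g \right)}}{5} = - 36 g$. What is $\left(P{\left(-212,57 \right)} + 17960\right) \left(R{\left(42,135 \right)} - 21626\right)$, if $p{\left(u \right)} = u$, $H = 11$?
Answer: $-597248080$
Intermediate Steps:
$P{\left(T,g \right)} = 180 g$ ($P{\left(T,g \right)} = - 5 \left(- 36 g\right) = 180 g$)
$J = 11$
$R{\left(b,s \right)} = 11 b$
$\left(P{\left(-212,57 \right)} + 17960\right) \left(R{\left(42,135 \right)} - 21626\right) = \left(180 \cdot 57 + 17960\right) \left(11 \cdot 42 - 21626\right) = \left(10260 + 17960\right) \left(462 - 21626\right) = 28220 \left(-21164\right) = -597248080$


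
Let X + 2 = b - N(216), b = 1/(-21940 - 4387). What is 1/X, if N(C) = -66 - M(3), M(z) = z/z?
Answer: 26327/1711254 ≈ 0.015385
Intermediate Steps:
M(z) = 1
b = -1/26327 (b = 1/(-26327) = -1/26327 ≈ -3.7984e-5)
N(C) = -67 (N(C) = -66 - 1*1 = -66 - 1 = -67)
X = 1711254/26327 (X = -2 + (-1/26327 - 1*(-67)) = -2 + (-1/26327 + 67) = -2 + 1763908/26327 = 1711254/26327 ≈ 65.000)
1/X = 1/(1711254/26327) = 26327/1711254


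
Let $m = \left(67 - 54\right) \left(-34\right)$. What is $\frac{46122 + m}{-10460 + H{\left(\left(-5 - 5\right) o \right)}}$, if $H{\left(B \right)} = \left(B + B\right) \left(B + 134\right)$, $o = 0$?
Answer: $- \frac{2284}{523} \approx -4.3671$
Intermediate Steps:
$m = -442$ ($m = 13 \left(-34\right) = -442$)
$H{\left(B \right)} = 2 B \left(134 + B\right)$
$\frac{46122 + m}{-10460 + H{\left(\left(-5 - 5\right) o \right)}} = \frac{46122 - 442}{-10460 + 2 \left(-5 - 5\right) 0 \left(134 + \left(-5 - 5\right) 0\right)} = \frac{45680}{-10460 + 2 \left(\left(-10\right) 0\right) \left(134 - 0\right)} = \frac{45680}{-10460 + 2 \cdot 0 \left(134 + 0\right)} = \frac{45680}{-10460 + 2 \cdot 0 \cdot 134} = \frac{45680}{-10460 + 0} = \frac{45680}{-10460} = 45680 \left(- \frac{1}{10460}\right) = - \frac{2284}{523}$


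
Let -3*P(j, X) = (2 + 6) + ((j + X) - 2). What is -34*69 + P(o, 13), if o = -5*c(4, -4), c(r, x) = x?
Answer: -2359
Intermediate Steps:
o = 20 (o = -5*(-4) = 20)
P(j, X) = -2 - X/3 - j/3 (P(j, X) = -((2 + 6) + ((j + X) - 2))/3 = -(8 + ((X + j) - 2))/3 = -(8 + (-2 + X + j))/3 = -(6 + X + j)/3 = -2 - X/3 - j/3)
-34*69 + P(o, 13) = -34*69 + (-2 - ⅓*13 - ⅓*20) = -2346 + (-2 - 13/3 - 20/3) = -2346 - 13 = -2359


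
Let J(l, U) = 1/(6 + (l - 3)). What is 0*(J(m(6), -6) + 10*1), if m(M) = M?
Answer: 0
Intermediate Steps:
J(l, U) = 1/(3 + l) (J(l, U) = 1/(6 + (-3 + l)) = 1/(3 + l))
0*(J(m(6), -6) + 10*1) = 0*(1/(3 + 6) + 10*1) = 0*(1/9 + 10) = 0*(⅑ + 10) = 0*(91/9) = 0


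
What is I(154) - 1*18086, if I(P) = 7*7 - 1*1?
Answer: -18038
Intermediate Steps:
I(P) = 48 (I(P) = 49 - 1 = 48)
I(154) - 1*18086 = 48 - 1*18086 = 48 - 18086 = -18038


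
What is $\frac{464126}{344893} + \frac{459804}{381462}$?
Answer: $\frac{55938268864}{21927262261} \approx 2.5511$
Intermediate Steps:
$\frac{464126}{344893} + \frac{459804}{381462} = 464126 \cdot \frac{1}{344893} + 459804 \cdot \frac{1}{381462} = \frac{464126}{344893} + \frac{76634}{63577} = \frac{55938268864}{21927262261}$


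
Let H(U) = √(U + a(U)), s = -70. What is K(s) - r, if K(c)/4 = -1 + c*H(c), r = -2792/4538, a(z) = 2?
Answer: -7680/2269 - 560*I*√17 ≈ -3.3848 - 2308.9*I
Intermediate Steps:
r = -1396/2269 (r = -2792*1/4538 = -1396/2269 ≈ -0.61525)
H(U) = √(2 + U) (H(U) = √(U + 2) = √(2 + U))
K(c) = -4 + 4*c*√(2 + c) (K(c) = 4*(-1 + c*√(2 + c)) = -4 + 4*c*√(2 + c))
K(s) - r = (-4 + 4*(-70)*√(2 - 70)) - 1*(-1396/2269) = (-4 + 4*(-70)*√(-68)) + 1396/2269 = (-4 + 4*(-70)*(2*I*√17)) + 1396/2269 = (-4 - 560*I*√17) + 1396/2269 = -7680/2269 - 560*I*√17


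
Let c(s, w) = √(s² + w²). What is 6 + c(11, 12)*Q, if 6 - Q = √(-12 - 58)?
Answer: 6 + √265*(6 - I*√70) ≈ 103.67 - 136.2*I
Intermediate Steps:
Q = 6 - I*√70 (Q = 6 - √(-12 - 58) = 6 - √(-70) = 6 - I*√70 ≈ 6.0 - 8.3666*I)
6 + c(11, 12)*Q = 6 + √(11² + 12²)*(6 - I*√70) = 6 + √(121 + 144)*(6 - I*√70) = 6 + √265*(6 - I*√70)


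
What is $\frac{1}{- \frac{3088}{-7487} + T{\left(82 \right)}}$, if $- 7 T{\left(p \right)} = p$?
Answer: $- \frac{52409}{592318} \approx -0.088481$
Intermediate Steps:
$T{\left(p \right)} = - \frac{p}{7}$
$\frac{1}{- \frac{3088}{-7487} + T{\left(82 \right)}} = \frac{1}{- \frac{3088}{-7487} - \frac{82}{7}} = \frac{1}{\left(-3088\right) \left(- \frac{1}{7487}\right) - \frac{82}{7}} = \frac{1}{\frac{3088}{7487} - \frac{82}{7}} = \frac{1}{- \frac{592318}{52409}} = - \frac{52409}{592318}$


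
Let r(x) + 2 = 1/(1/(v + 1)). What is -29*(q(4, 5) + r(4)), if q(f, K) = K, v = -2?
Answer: -58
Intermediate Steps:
r(x) = -3 (r(x) = -2 + 1/(1/(-2 + 1)) = -2 + 1/(1/(-1)) = -2 + 1/(-1) = -2 - 1 = -3)
-29*(q(4, 5) + r(4)) = -29*(5 - 3) = -29*2 = -58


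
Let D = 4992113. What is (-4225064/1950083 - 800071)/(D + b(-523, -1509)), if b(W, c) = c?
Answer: -1560209080957/9732092020132 ≈ -0.16032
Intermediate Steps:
(-4225064/1950083 - 800071)/(D + b(-523, -1509)) = (-4225064/1950083 - 800071)/(4992113 - 1509) = (-4225064*1/1950083 - 800071)/4990604 = (-4225064/1950083 - 800071)*(1/4990604) = -1560209080957/1950083*1/4990604 = -1560209080957/9732092020132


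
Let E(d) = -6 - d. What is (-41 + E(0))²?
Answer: 2209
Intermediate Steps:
(-41 + E(0))² = (-41 + (-6 - 1*0))² = (-41 + (-6 + 0))² = (-41 - 6)² = (-47)² = 2209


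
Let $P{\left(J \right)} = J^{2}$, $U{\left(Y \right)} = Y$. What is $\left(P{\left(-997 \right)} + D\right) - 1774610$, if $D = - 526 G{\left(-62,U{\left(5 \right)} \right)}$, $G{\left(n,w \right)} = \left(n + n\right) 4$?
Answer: $-519705$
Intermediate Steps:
$G{\left(n,w \right)} = 8 n$ ($G{\left(n,w \right)} = 2 n 4 = 8 n$)
$D = 260896$ ($D = - 526 \cdot 8 \left(-62\right) = \left(-526\right) \left(-496\right) = 260896$)
$\left(P{\left(-997 \right)} + D\right) - 1774610 = \left(\left(-997\right)^{2} + 260896\right) - 1774610 = \left(994009 + 260896\right) - 1774610 = 1254905 - 1774610 = -519705$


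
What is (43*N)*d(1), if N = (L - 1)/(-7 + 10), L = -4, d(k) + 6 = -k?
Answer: 1505/3 ≈ 501.67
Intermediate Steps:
d(k) = -6 - k
N = -5/3 (N = (-4 - 1)/(-7 + 10) = -5/3 ≈ -1.6667)
(43*N)*d(1) = (43*(-5/3))*(-6 - 1*1) = -215*(-6 - 1)/3 = -215/3*(-7) = 1505/3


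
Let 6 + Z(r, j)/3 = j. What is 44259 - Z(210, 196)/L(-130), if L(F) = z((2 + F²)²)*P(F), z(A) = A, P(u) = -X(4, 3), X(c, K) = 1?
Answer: 2107300846001/47612934 ≈ 44259.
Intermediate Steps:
P(u) = -1 (P(u) = -1*1 = -1)
Z(r, j) = -18 + 3*j
L(F) = -(2 + F²)² (L(F) = (2 + F²)²*(-1) = -(2 + F²)²)
44259 - Z(210, 196)/L(-130) = 44259 - (-18 + 3*196)/((-(2 + (-130)²)²)) = 44259 - (-18 + 588)/((-(2 + 16900)²)) = 44259 - 570/((-1*16902²)) = 44259 - 570/((-1*285677604)) = 44259 - 570/(-285677604) = 44259 - 570*(-1)/285677604 = 44259 - 1*(-95/47612934) = 44259 + 95/47612934 = 2107300846001/47612934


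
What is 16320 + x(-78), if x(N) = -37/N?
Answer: 1272997/78 ≈ 16320.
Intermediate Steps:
16320 + x(-78) = 16320 - 37/(-78) = 16320 - 37*(-1/78) = 16320 + 37/78 = 1272997/78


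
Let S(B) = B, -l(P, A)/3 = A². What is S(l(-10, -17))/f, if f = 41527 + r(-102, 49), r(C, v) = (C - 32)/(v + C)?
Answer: -45951/2201065 ≈ -0.020877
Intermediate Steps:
l(P, A) = -3*A²
r(C, v) = (-32 + C)/(C + v)
f = 2201065/53 (f = 41527 + (-32 - 102)/(-102 + 49) = 41527 - 134/(-53) = 41527 - 1/53*(-134) = 41527 + 134/53 = 2201065/53 ≈ 41530.)
S(l(-10, -17))/f = (-3*(-17)²)/(2201065/53) = -3*289*(53/2201065) = -867*53/2201065 = -45951/2201065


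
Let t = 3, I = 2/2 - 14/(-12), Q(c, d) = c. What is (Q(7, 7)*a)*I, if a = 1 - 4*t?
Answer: -1001/6 ≈ -166.83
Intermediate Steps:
I = 13/6 (I = 2*(1/2) - 14*(-1/12) = 1 + 7/6 = 13/6 ≈ 2.1667)
a = -11 (a = 1 - 4*3 = 1 - 12 = -11)
(Q(7, 7)*a)*I = (7*(-11))*(13/6) = -77*13/6 = -1001/6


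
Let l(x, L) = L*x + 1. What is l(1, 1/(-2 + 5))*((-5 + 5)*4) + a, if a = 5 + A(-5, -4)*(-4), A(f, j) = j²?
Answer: -59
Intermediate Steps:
l(x, L) = 1 + L*x
a = -59 (a = 5 + (-4)²*(-4) = 5 + 16*(-4) = 5 - 64 = -59)
l(1, 1/(-2 + 5))*((-5 + 5)*4) + a = (1 + 1/(-2 + 5))*((-5 + 5)*4) - 59 = (1 + 1/3)*(0*4) - 59 = (1 + (⅓)*1)*0 - 59 = (1 + ⅓)*0 - 59 = (4/3)*0 - 59 = 0 - 59 = -59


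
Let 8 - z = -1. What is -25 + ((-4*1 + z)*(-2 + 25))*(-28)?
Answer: -3245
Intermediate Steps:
z = 9 (z = 8 - 1*(-1) = 8 + 1 = 9)
-25 + ((-4*1 + z)*(-2 + 25))*(-28) = -25 + ((-4*1 + 9)*(-2 + 25))*(-28) = -25 + ((-4 + 9)*23)*(-28) = -25 + (5*23)*(-28) = -25 + 115*(-28) = -25 - 3220 = -3245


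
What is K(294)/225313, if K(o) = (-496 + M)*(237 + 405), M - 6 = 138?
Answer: -20544/20483 ≈ -1.0030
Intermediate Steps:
M = 144 (M = 6 + 138 = 144)
K(o) = -225984 (K(o) = (-496 + 144)*(237 + 405) = -352*642 = -225984)
K(294)/225313 = -225984/225313 = -225984*1/225313 = -20544/20483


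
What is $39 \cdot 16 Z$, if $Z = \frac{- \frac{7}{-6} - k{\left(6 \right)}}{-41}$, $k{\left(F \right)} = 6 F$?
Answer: $\frac{21736}{41} \approx 530.15$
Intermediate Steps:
$Z = \frac{209}{246}$ ($Z = \frac{- \frac{7}{-6} - 6 \cdot 6}{-41} = \left(\left(-7\right) \left(- \frac{1}{6}\right) - 36\right) \left(- \frac{1}{41}\right) = \left(\frac{7}{6} - 36\right) \left(- \frac{1}{41}\right) = \left(- \frac{209}{6}\right) \left(- \frac{1}{41}\right) = \frac{209}{246} \approx 0.84959$)
$39 \cdot 16 Z = 39 \cdot 16 \cdot \frac{209}{246} = 624 \cdot \frac{209}{246} = \frac{21736}{41}$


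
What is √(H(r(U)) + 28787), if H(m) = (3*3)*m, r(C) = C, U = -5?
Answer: √28742 ≈ 169.53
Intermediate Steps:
H(m) = 9*m
√(H(r(U)) + 28787) = √(9*(-5) + 28787) = √(-45 + 28787) = √28742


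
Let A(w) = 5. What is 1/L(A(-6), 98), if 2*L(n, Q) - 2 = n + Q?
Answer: 2/105 ≈ 0.019048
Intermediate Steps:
L(n, Q) = 1 + Q/2 + n/2 (L(n, Q) = 1 + (n + Q)/2 = 1 + (Q + n)/2 = 1 + (Q/2 + n/2) = 1 + Q/2 + n/2)
1/L(A(-6), 98) = 1/(1 + (½)*98 + (½)*5) = 1/(1 + 49 + 5/2) = 1/(105/2) = 2/105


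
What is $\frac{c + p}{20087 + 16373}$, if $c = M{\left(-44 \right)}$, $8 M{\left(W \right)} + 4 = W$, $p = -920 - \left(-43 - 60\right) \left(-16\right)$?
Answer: $- \frac{1287}{18230} \approx -0.070598$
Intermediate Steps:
$p = -2568$ ($p = -920 - \left(-103\right) \left(-16\right) = -920 - 1648 = -2568$)
$M{\left(W \right)} = - \frac{1}{2} + \frac{W}{8}$
$c = -6$ ($c = - \frac{1}{2} + \frac{1}{8} \left(-44\right) = - \frac{1}{2} - \frac{11}{2} = -6$)
$\frac{c + p}{20087 + 16373} = \frac{-6 - 2568}{20087 + 16373} = - \frac{2574}{36460} = \left(-2574\right) \frac{1}{36460} = - \frac{1287}{18230}$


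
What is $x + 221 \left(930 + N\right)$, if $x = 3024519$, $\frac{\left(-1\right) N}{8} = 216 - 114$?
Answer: $3049713$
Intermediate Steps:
$N = -816$ ($N = - 8 \left(216 - 114\right) = \left(-8\right) 102 = -816$)
$x + 221 \left(930 + N\right) = 3024519 + 221 \left(930 - 816\right) = 3024519 + 221 \cdot 114 = 3024519 + 25194 = 3049713$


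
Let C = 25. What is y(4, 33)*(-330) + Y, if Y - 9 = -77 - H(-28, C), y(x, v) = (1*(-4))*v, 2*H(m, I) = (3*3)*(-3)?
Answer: 87011/2 ≈ 43506.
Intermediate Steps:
H(m, I) = -27/2 (H(m, I) = ((3*3)*(-3))/2 = (9*(-3))/2 = (1/2)*(-27) = -27/2)
y(x, v) = -4*v
Y = -109/2 (Y = 9 + (-77 - 1*(-27/2)) = 9 + (-77 + 27/2) = 9 - 127/2 = -109/2 ≈ -54.500)
y(4, 33)*(-330) + Y = -4*33*(-330) - 109/2 = -132*(-330) - 109/2 = 43560 - 109/2 = 87011/2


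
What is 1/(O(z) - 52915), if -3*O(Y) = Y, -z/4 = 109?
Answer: -3/158309 ≈ -1.8950e-5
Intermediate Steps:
z = -436 (z = -4*109 = -436)
O(Y) = -Y/3
1/(O(z) - 52915) = 1/(-1/3*(-436) - 52915) = 1/(436/3 - 52915) = 1/(-158309/3) = -3/158309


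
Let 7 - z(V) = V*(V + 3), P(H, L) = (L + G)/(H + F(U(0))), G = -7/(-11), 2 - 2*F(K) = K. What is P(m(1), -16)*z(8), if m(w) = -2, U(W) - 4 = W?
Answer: -4563/11 ≈ -414.82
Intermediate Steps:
U(W) = 4 + W
F(K) = 1 - K/2
G = 7/11 (G = -7*(-1/11) = 7/11 ≈ 0.63636)
P(H, L) = (7/11 + L)/(-1 + H) (P(H, L) = (L + 7/11)/(H + (1 - (4 + 0)/2)) = (7/11 + L)/(H + (1 - ½*4)) = (7/11 + L)/(H + (1 - 2)) = (7/11 + L)/(H - 1) = (7/11 + L)/(-1 + H))
z(V) = 7 - V*(3 + V) (z(V) = 7 - V*(V + 3) = 7 - V*(3 + V))
P(m(1), -16)*z(8) = ((7/11 - 16)/(-1 - 2))*(7 - 1*8² - 3*8) = (-169/11/(-3))*(7 - 1*64 - 24) = (-⅓*(-169/11))*(7 - 64 - 24) = (169/33)*(-81) = -4563/11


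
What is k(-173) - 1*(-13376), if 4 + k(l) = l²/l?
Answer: 13199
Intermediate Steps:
k(l) = -4 + l (k(l) = -4 + l²/l = -4 + l)
k(-173) - 1*(-13376) = (-4 - 173) - 1*(-13376) = -177 + 13376 = 13199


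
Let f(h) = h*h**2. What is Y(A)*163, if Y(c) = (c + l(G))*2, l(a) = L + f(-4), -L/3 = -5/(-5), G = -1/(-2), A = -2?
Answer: -22494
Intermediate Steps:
G = 1/2 (G = -1*(-1/2) = 1/2 ≈ 0.50000)
f(h) = h**3
L = -3 (L = -(-15)/(-5) = -(-15)*(-1)/5 = -3*1 = -3)
l(a) = -67 (l(a) = -3 + (-4)**3 = -3 - 64 = -67)
Y(c) = -134 + 2*c (Y(c) = (c - 67)*2 = (-67 + c)*2 = -134 + 2*c)
Y(A)*163 = (-134 + 2*(-2))*163 = (-134 - 4)*163 = -138*163 = -22494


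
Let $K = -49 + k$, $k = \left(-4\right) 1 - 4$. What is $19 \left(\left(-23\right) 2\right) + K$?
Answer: $-931$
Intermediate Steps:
$k = -8$ ($k = -4 - 4 = -8$)
$K = -57$ ($K = -49 - 8 = -57$)
$19 \left(\left(-23\right) 2\right) + K = 19 \left(\left(-23\right) 2\right) - 57 = 19 \left(-46\right) - 57 = -874 - 57 = -931$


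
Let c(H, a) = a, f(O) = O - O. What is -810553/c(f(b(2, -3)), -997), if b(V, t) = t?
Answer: 810553/997 ≈ 812.99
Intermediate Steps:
f(O) = 0
-810553/c(f(b(2, -3)), -997) = -810553/(-997) = -810553*(-1/997) = 810553/997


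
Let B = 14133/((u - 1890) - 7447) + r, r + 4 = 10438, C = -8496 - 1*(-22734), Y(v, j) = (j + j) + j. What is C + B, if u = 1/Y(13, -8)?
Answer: 5528384616/224089 ≈ 24671.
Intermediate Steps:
Y(v, j) = 3*j (Y(v, j) = 2*j + j = 3*j)
u = -1/24 (u = 1/(3*(-8)) = 1/(-24) = -1/24 ≈ -0.041667)
C = 14238 (C = -8496 + 22734 = 14238)
r = 10434 (r = -4 + 10438 = 10434)
B = 2337805434/224089 (B = 14133/((-1/24 - 1890) - 7447) + 10434 = 14133/(-45361/24 - 7447) + 10434 = 14133/(-224089/24) + 10434 = 14133*(-24/224089) + 10434 = -339192/224089 + 10434 = 2337805434/224089 ≈ 10432.)
C + B = 14238 + 2337805434/224089 = 5528384616/224089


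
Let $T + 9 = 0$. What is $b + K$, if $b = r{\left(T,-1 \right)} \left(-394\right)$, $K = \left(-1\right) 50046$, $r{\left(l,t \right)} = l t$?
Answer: $-53592$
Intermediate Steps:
$T = -9$ ($T = -9 + 0 = -9$)
$K = -50046$
$b = -3546$ ($b = \left(-9\right) \left(-1\right) \left(-394\right) = 9 \left(-394\right) = -3546$)
$b + K = -3546 - 50046 = -53592$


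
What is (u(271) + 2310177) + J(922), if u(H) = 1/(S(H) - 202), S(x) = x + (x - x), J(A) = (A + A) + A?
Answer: 159593068/69 ≈ 2.3129e+6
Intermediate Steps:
J(A) = 3*A (J(A) = 2*A + A = 3*A)
S(x) = x (S(x) = x + 0 = x)
u(H) = 1/(-202 + H) (u(H) = 1/(H - 202) = 1/(-202 + H))
(u(271) + 2310177) + J(922) = (1/(-202 + 271) + 2310177) + 3*922 = (1/69 + 2310177) + 2766 = 159402214/69 + 2766 = 159593068/69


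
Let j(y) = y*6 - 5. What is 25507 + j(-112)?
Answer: 24830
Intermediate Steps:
j(y) = -5 + 6*y (j(y) = 6*y - 5 = -5 + 6*y)
25507 + j(-112) = 25507 + (-5 + 6*(-112)) = 25507 + (-5 - 672) = 25507 - 677 = 24830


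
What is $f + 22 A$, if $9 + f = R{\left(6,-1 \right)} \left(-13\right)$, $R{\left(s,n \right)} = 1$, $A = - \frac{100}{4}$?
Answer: $-572$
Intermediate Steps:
$A = -25$ ($A = \left(-100\right) \frac{1}{4} = -25$)
$f = -22$ ($f = -9 + 1 \left(-13\right) = -9 - 13 = -22$)
$f + 22 A = -22 + 22 \left(-25\right) = -22 - 550 = -572$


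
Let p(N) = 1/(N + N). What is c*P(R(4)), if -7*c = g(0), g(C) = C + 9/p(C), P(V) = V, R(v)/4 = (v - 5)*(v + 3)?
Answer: 0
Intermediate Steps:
p(N) = 1/(2*N)
R(v) = 4*(-5 + v)*(3 + v) (R(v) = 4*((v - 5)*(v + 3)) = 4*((-5 + v)*(3 + v)) = 4*(-5 + v)*(3 + v))
g(C) = 19*C (g(C) = C + 9/((1/(2*C))) = C + 9*(2*C) = C + 18*C = 19*C)
c = 0 (c = -19*0/7 = -⅐*0 = 0)
c*P(R(4)) = 0*(-60 - 8*4 + 4*4²) = 0*(-60 - 32 + 4*16) = 0*(-60 - 32 + 64) = 0*(-28) = 0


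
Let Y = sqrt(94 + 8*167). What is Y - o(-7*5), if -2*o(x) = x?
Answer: -35/2 + sqrt(1430) ≈ 20.315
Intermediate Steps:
o(x) = -x/2
Y = sqrt(1430) (Y = sqrt(94 + 1336) = sqrt(1430) ≈ 37.815)
Y - o(-7*5) = sqrt(1430) - (-1)*(-7*5)/2 = sqrt(1430) - (-1)*(-35)/2 = sqrt(1430) - 1*35/2 = sqrt(1430) - 35/2 = -35/2 + sqrt(1430)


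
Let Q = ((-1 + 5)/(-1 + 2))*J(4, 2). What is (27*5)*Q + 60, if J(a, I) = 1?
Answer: 600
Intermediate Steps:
Q = 4 (Q = ((-1 + 5)/(-1 + 2))*1 = (4/1)*1 = (4*1)*1 = 4*1 = 4)
(27*5)*Q + 60 = (27*5)*4 + 60 = 135*4 + 60 = 540 + 60 = 600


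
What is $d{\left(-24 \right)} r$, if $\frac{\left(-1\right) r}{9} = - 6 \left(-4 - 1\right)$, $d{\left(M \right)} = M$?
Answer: $6480$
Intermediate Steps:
$r = -270$ ($r = - 9 \left(- 6 \left(-4 - 1\right)\right) = - 9 \left(\left(-6\right) \left(-5\right)\right) = \left(-9\right) 30 = -270$)
$d{\left(-24 \right)} r = \left(-24\right) \left(-270\right) = 6480$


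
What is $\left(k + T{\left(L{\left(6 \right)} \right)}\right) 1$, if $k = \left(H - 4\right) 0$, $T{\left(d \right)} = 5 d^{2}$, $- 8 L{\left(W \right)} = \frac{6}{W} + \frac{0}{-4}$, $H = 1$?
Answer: $\frac{5}{64} \approx 0.078125$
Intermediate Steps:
$L{\left(W \right)} = - \frac{3}{4 W}$ ($L{\left(W \right)} = - \frac{\frac{6}{W} + \frac{0}{-4}}{8} = - \frac{\frac{6}{W} + 0 \left(- \frac{1}{4}\right)}{8} = - \frac{\frac{6}{W} + 0}{8} = - \frac{6 \frac{1}{W}}{8} = - \frac{3}{4 W}$)
$k = 0$ ($k = \left(1 - 4\right) 0 = \left(-3\right) 0 = 0$)
$\left(k + T{\left(L{\left(6 \right)} \right)}\right) 1 = \left(0 + 5 \left(- \frac{3}{4 \cdot 6}\right)^{2}\right) 1 = \left(0 + 5 \left(\left(- \frac{3}{4}\right) \frac{1}{6}\right)^{2}\right) 1 = \left(0 + 5 \left(- \frac{1}{8}\right)^{2}\right) 1 = \left(0 + 5 \cdot \frac{1}{64}\right) 1 = \left(0 + \frac{5}{64}\right) 1 = \frac{5}{64} \cdot 1 = \frac{5}{64}$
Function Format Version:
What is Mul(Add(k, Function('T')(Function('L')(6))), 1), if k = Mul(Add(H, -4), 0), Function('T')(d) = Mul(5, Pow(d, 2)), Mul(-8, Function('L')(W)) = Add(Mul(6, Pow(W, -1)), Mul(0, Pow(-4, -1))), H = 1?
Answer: Rational(5, 64) ≈ 0.078125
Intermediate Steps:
Function('L')(W) = Mul(Rational(-3, 4), Pow(W, -1)) (Function('L')(W) = Mul(Rational(-1, 8), Add(Mul(6, Pow(W, -1)), Mul(0, Pow(-4, -1)))) = Mul(Rational(-1, 8), Add(Mul(6, Pow(W, -1)), Mul(0, Rational(-1, 4)))) = Mul(Rational(-1, 8), Add(Mul(6, Pow(W, -1)), 0)) = Mul(Rational(-1, 8), Mul(6, Pow(W, -1))) = Mul(Rational(-3, 4), Pow(W, -1)))
k = 0 (k = Mul(Add(1, -4), 0) = Mul(-3, 0) = 0)
Mul(Add(k, Function('T')(Function('L')(6))), 1) = Mul(Add(0, Mul(5, Pow(Mul(Rational(-3, 4), Pow(6, -1)), 2))), 1) = Mul(Add(0, Mul(5, Pow(Mul(Rational(-3, 4), Rational(1, 6)), 2))), 1) = Mul(Add(0, Mul(5, Pow(Rational(-1, 8), 2))), 1) = Mul(Add(0, Mul(5, Rational(1, 64))), 1) = Mul(Add(0, Rational(5, 64)), 1) = Mul(Rational(5, 64), 1) = Rational(5, 64)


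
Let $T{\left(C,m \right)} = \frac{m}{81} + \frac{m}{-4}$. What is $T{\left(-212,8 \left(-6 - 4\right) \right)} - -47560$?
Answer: $\frac{3853900}{81} \approx 47579.0$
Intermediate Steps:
$T{\left(C,m \right)} = - \frac{77 m}{324}$ ($T{\left(C,m \right)} = m \frac{1}{81} + m \left(- \frac{1}{4}\right) = \frac{m}{81} - \frac{m}{4} = - \frac{77 m}{324}$)
$T{\left(-212,8 \left(-6 - 4\right) \right)} - -47560 = - \frac{77 \cdot 8 \left(-6 - 4\right)}{324} - -47560 = - \frac{77 \cdot 8 \left(-10\right)}{324} + 47560 = \left(- \frac{77}{324}\right) \left(-80\right) + 47560 = \frac{1540}{81} + 47560 = \frac{3853900}{81}$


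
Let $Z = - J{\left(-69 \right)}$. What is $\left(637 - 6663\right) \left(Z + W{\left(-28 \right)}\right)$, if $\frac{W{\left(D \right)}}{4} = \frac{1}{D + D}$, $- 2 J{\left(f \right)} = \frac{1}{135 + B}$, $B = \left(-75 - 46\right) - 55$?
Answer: $\frac{144624}{287} \approx 503.92$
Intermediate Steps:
$B = -176$ ($B = -121 - 55 = -176$)
$J{\left(f \right)} = \frac{1}{82}$ ($J{\left(f \right)} = - \frac{1}{2 \left(135 - 176\right)} = - \frac{1}{2 \left(-41\right)} = \left(- \frac{1}{2}\right) \left(- \frac{1}{41}\right) = \frac{1}{82}$)
$W{\left(D \right)} = \frac{2}{D}$ ($W{\left(D \right)} = \frac{4}{D + D} = \frac{4}{2 D} = 4 \frac{1}{2 D} = \frac{2}{D}$)
$Z = - \frac{1}{82}$ ($Z = \left(-1\right) \frac{1}{82} = - \frac{1}{82} \approx -0.012195$)
$\left(637 - 6663\right) \left(Z + W{\left(-28 \right)}\right) = \left(637 - 6663\right) \left(- \frac{1}{82} + \frac{2}{-28}\right) = - 6026 \left(- \frac{1}{82} + 2 \left(- \frac{1}{28}\right)\right) = - 6026 \left(- \frac{1}{82} - \frac{1}{14}\right) = \left(-6026\right) \left(- \frac{24}{287}\right) = \frac{144624}{287}$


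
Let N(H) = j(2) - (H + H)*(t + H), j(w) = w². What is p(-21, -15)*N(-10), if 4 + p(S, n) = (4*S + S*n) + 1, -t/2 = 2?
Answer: -62928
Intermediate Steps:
t = -4 (t = -2*2 = -4)
p(S, n) = -3 + 4*S + S*n (p(S, n) = -4 + ((4*S + S*n) + 1) = -4 + (1 + 4*S + S*n) = -3 + 4*S + S*n)
N(H) = 4 - 2*H*(-4 + H) (N(H) = 2² - (H + H)*(-4 + H) = 4 - 2*H*(-4 + H))
p(-21, -15)*N(-10) = (-3 + 4*(-21) - 21*(-15))*(4 - 2*(-10)² + 8*(-10)) = (-3 - 84 + 315)*(4 - 2*100 - 80) = 228*(4 - 200 - 80) = 228*(-276) = -62928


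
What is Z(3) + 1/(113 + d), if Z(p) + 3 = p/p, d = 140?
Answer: -505/253 ≈ -1.9960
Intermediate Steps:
Z(p) = -2 (Z(p) = -3 + p/p = -3 + 1 = -2)
Z(3) + 1/(113 + d) = -2 + 1/(113 + 140) = -2 + 1/253 = -505/253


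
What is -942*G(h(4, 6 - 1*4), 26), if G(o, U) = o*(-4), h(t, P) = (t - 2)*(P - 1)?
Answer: 7536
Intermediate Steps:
h(t, P) = (-1 + P)*(-2 + t) (h(t, P) = (-2 + t)*(-1 + P) = (-1 + P)*(-2 + t))
G(o, U) = -4*o
-942*G(h(4, 6 - 1*4), 26) = -(-3768)*(2 - 1*4 - 2*(6 - 1*4) + (6 - 1*4)*4) = -(-3768)*(2 - 4 - 2*(6 - 4) + (6 - 4)*4) = -(-3768)*(2 - 4 - 2*2 + 2*4) = -(-3768)*(2 - 4 - 4 + 8) = -(-3768)*2 = -942*(-8) = 7536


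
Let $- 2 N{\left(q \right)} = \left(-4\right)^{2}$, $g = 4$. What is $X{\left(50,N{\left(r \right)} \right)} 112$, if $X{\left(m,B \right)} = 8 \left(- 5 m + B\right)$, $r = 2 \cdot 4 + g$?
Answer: $-231168$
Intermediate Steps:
$r = 12$ ($r = 2 \cdot 4 + 4 = 8 + 4 = 12$)
$N{\left(q \right)} = -8$ ($N{\left(q \right)} = - \frac{\left(-4\right)^{2}}{2} = \left(- \frac{1}{2}\right) 16 = -8$)
$X{\left(m,B \right)} = - 40 m + 8 B$ ($X{\left(m,B \right)} = 8 \left(B - 5 m\right) = - 40 m + 8 B$)
$X{\left(50,N{\left(r \right)} \right)} 112 = \left(\left(-40\right) 50 + 8 \left(-8\right)\right) 112 = \left(-2000 - 64\right) 112 = \left(-2064\right) 112 = -231168$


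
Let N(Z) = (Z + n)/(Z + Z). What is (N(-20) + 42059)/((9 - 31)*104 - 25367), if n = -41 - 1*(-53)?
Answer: -210296/138275 ≈ -1.5209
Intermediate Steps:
n = 12 (n = -41 + 53 = 12)
N(Z) = (12 + Z)/(2*Z) (N(Z) = (Z + 12)/(Z + Z) = (12 + Z)/((2*Z)) = (12 + Z)*(1/(2*Z)) = (12 + Z)/(2*Z))
(N(-20) + 42059)/((9 - 31)*104 - 25367) = ((1/2)*(12 - 20)/(-20) + 42059)/((9 - 31)*104 - 25367) = ((1/2)*(-1/20)*(-8) + 42059)/(-22*104 - 25367) = (1/5 + 42059)/(-2288 - 25367) = (210296/5)/(-27655) = (210296/5)*(-1/27655) = -210296/138275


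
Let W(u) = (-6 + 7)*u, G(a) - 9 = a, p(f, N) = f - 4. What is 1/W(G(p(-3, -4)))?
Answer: ½ ≈ 0.50000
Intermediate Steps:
p(f, N) = -4 + f
G(a) = 9 + a
W(u) = u (W(u) = 1*u = u)
1/W(G(p(-3, -4))) = 1/(9 + (-4 - 3)) = 1/(9 - 7) = 1/2 = ½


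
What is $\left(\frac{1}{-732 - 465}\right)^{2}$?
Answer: $\frac{1}{1432809} \approx 6.9793 \cdot 10^{-7}$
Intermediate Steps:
$\left(\frac{1}{-732 - 465}\right)^{2} = \left(\frac{1}{-1197}\right)^{2} = \left(- \frac{1}{1197}\right)^{2} = \frac{1}{1432809}$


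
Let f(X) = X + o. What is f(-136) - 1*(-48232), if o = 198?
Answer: 48294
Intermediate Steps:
f(X) = 198 + X (f(X) = X + 198 = 198 + X)
f(-136) - 1*(-48232) = (198 - 136) - 1*(-48232) = 62 + 48232 = 48294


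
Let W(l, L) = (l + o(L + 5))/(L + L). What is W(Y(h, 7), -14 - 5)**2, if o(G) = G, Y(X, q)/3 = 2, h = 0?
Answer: 16/361 ≈ 0.044321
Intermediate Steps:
Y(X, q) = 6 (Y(X, q) = 3*2 = 6)
W(l, L) = (5 + L + l)/(2*L) (W(l, L) = (l + (L + 5))/(L + L) = (l + (5 + L))/((2*L)) = (5 + L + l)*(1/(2*L)) = (5 + L + l)/(2*L))
W(Y(h, 7), -14 - 5)**2 = ((5 + (-14 - 5) + 6)/(2*(-14 - 5)))**2 = ((1/2)*(5 - 19 + 6)/(-19))**2 = ((1/2)*(-1/19)*(-8))**2 = (4/19)**2 = 16/361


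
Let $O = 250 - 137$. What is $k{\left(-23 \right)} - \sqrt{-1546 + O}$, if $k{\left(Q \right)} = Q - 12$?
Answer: $-35 - i \sqrt{1433} \approx -35.0 - 37.855 i$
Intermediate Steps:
$k{\left(Q \right)} = -12 + Q$
$O = 113$
$k{\left(-23 \right)} - \sqrt{-1546 + O} = \left(-12 - 23\right) - \sqrt{-1546 + 113} = -35 - \sqrt{-1433} = -35 - i \sqrt{1433}$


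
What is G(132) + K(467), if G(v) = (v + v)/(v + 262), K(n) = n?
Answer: 92131/197 ≈ 467.67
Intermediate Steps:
G(v) = 2*v/(262 + v) (G(v) = (2*v)/(262 + v) = 2*v/(262 + v))
G(132) + K(467) = 2*132/(262 + 132) + 467 = 2*132/394 + 467 = 2*132*(1/394) + 467 = 132/197 + 467 = 92131/197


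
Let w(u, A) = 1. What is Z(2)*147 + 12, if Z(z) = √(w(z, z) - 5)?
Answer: 12 + 294*I ≈ 12.0 + 294.0*I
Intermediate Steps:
Z(z) = 2*I (Z(z) = √(1 - 5) = √(-4) = 2*I)
Z(2)*147 + 12 = (2*I)*147 + 12 = 294*I + 12 = 12 + 294*I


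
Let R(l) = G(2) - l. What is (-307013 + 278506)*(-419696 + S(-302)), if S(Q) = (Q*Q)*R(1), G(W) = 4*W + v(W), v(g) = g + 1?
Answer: -14035250408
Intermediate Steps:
v(g) = 1 + g
G(W) = 1 + 5*W (G(W) = 4*W + (1 + W) = 1 + 5*W)
R(l) = 11 - l (R(l) = (1 + 5*2) - l = (1 + 10) - l = 11 - l)
S(Q) = 10*Q**2 (S(Q) = (Q*Q)*(11 - 1*1) = Q**2*(11 - 1) = Q**2*10 = 10*Q**2)
(-307013 + 278506)*(-419696 + S(-302)) = (-307013 + 278506)*(-419696 + 10*(-302)**2) = -28507*(-419696 + 10*91204) = -28507*(-419696 + 912040) = -28507*492344 = -14035250408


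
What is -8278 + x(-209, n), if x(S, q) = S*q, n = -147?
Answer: 22445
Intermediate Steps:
-8278 + x(-209, n) = -8278 - 209*(-147) = -8278 + 30723 = 22445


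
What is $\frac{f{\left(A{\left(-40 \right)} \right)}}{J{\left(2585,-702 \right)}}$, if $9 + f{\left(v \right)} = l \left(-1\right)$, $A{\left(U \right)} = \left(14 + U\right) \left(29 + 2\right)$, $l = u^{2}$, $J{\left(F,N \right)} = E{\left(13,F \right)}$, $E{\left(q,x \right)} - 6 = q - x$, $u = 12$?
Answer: $\frac{153}{2566} \approx 0.059626$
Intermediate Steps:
$E{\left(q,x \right)} = 6 + q - x$ ($E{\left(q,x \right)} = 6 + \left(q - x\right) = 6 + q - x$)
$J{\left(F,N \right)} = 19 - F$ ($J{\left(F,N \right)} = 6 + 13 - F = 19 - F$)
$l = 144$ ($l = 12^{2} = 144$)
$A{\left(U \right)} = 434 + 31 U$ ($A{\left(U \right)} = \left(14 + U\right) 31 = 434 + 31 U$)
$f{\left(v \right)} = -153$ ($f{\left(v \right)} = -9 + 144 \left(-1\right) = -9 - 144 = -153$)
$\frac{f{\left(A{\left(-40 \right)} \right)}}{J{\left(2585,-702 \right)}} = - \frac{153}{19 - 2585} = - \frac{153}{-2566} = \left(-153\right) \left(- \frac{1}{2566}\right) = \frac{153}{2566}$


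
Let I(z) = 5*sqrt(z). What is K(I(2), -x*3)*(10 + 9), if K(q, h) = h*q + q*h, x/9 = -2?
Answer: 10260*sqrt(2) ≈ 14510.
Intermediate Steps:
x = -18 (x = 9*(-2) = -18)
K(q, h) = 2*h*q (K(q, h) = h*q + h*q = 2*h*q)
K(I(2), -x*3)*(10 + 9) = (2*(-1*(-18)*3)*(5*sqrt(2)))*(10 + 9) = (2*(18*3)*(5*sqrt(2)))*19 = (2*54*(5*sqrt(2)))*19 = (540*sqrt(2))*19 = 10260*sqrt(2)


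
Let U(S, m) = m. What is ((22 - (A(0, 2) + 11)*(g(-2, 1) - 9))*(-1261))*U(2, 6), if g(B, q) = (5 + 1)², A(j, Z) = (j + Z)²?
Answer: 2897778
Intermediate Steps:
A(j, Z) = (Z + j)²
g(B, q) = 36 (g(B, q) = 6² = 36)
((22 - (A(0, 2) + 11)*(g(-2, 1) - 9))*(-1261))*U(2, 6) = ((22 - ((2 + 0)² + 11)*(36 - 9))*(-1261))*6 = ((22 - (2² + 11)*27)*(-1261))*6 = ((22 - (4 + 11)*27)*(-1261))*6 = ((22 - 15*27)*(-1261))*6 = ((22 - 1*405)*(-1261))*6 = ((22 - 405)*(-1261))*6 = -383*(-1261)*6 = 482963*6 = 2897778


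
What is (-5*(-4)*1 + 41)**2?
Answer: 3721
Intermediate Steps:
(-5*(-4)*1 + 41)**2 = (20*1 + 41)**2 = (20 + 41)**2 = 61**2 = 3721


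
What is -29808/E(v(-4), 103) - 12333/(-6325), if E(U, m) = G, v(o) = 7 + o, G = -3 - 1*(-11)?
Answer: -23554617/6325 ≈ -3724.1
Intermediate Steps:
G = 8 (G = -3 + 11 = 8)
E(U, m) = 8
-29808/E(v(-4), 103) - 12333/(-6325) = -29808/8 - 12333/(-6325) = -29808*⅛ - 12333*(-1/6325) = -3726 + 12333/6325 = -23554617/6325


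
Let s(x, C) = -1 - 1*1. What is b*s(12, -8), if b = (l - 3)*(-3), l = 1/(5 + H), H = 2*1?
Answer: -120/7 ≈ -17.143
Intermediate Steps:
H = 2
s(x, C) = -2 (s(x, C) = -1 - 1 = -2)
l = 1/7 (l = 1/(5 + 2) = 1/7 ≈ 0.14286)
b = 60/7 (b = (1/7 - 3)*(-3) = -20/7*(-3) = 60/7 ≈ 8.5714)
b*s(12, -8) = (60/7)*(-2) = -120/7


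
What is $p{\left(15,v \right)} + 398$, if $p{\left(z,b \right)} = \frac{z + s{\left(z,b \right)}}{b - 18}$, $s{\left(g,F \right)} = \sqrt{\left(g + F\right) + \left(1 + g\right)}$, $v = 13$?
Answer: $395 - \frac{2 \sqrt{11}}{5} \approx 393.67$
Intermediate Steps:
$s{\left(g,F \right)} = \sqrt{1 + F + 2 g}$ ($s{\left(g,F \right)} = \sqrt{\left(F + g\right) + \left(1 + g\right)} = \sqrt{1 + F + 2 g}$)
$p{\left(z,b \right)} = \frac{z + \sqrt{1 + b + 2 z}}{-18 + b}$ ($p{\left(z,b \right)} = \frac{z + \sqrt{1 + b + 2 z}}{b - 18} = \frac{z + \sqrt{1 + b + 2 z}}{-18 + b}$)
$p{\left(15,v \right)} + 398 = \frac{15 + \sqrt{1 + 13 + 2 \cdot 15}}{-18 + 13} + 398 = \frac{15 + \sqrt{1 + 13 + 30}}{-5} + 398 = - \frac{15 + \sqrt{44}}{5} + 398 = - \frac{15 + 2 \sqrt{11}}{5} + 398 = \left(-3 - \frac{2 \sqrt{11}}{5}\right) + 398 = 395 - \frac{2 \sqrt{11}}{5}$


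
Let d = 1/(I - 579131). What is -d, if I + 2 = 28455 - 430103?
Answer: 1/980781 ≈ 1.0196e-6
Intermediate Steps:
I = -401650 (I = -2 + (28455 - 430103) = -2 - 401648 = -401650)
d = -1/980781 (d = 1/(-401650 - 579131) = 1/(-980781) = -1/980781 ≈ -1.0196e-6)
-d = -1*(-1/980781) = 1/980781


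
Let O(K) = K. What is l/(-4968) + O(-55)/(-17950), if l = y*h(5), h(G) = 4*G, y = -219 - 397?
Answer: 5535431/2229390 ≈ 2.4829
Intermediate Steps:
y = -616
l = -12320 (l = -2464*5 = -616*20 = -12320)
l/(-4968) + O(-55)/(-17950) = -12320/(-4968) - 55/(-17950) = -12320*(-1/4968) - 55*(-1/17950) = 1540/621 + 11/3590 = 5535431/2229390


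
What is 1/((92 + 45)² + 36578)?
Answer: 1/55347 ≈ 1.8068e-5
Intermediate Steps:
1/((92 + 45)² + 36578) = 1/(137² + 36578) = 1/(18769 + 36578) = 1/55347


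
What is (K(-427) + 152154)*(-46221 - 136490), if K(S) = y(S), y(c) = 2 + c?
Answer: -27722557319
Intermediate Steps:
K(S) = 2 + S
(K(-427) + 152154)*(-46221 - 136490) = ((2 - 427) + 152154)*(-46221 - 136490) = (-425 + 152154)*(-182711) = 151729*(-182711) = -27722557319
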